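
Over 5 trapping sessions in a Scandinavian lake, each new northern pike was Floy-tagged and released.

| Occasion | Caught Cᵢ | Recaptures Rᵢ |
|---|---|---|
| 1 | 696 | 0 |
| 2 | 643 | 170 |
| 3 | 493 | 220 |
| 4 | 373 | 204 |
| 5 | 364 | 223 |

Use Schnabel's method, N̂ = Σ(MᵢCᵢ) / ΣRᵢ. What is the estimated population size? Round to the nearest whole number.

Marked at large before each occasion: Mᵢ = Σⱼ<ᵢ (Cⱼ − Rⱼ) → M1=0, M2=696, M3=1169, M4=1442, M5=1611
Σ MᵢCᵢ = 0·696 + 696·643 + 1169·493 + 1442·373 + 1611·364 = 0 + 447528 + 576317 + 537866 + 586404 = 2148115
Σ Rᵢ = 0 + 170 + 220 + 204 + 223 = 817
N̂ = 2148115 / 817 ≈ 2629.3 → 2629

N ≈ 2629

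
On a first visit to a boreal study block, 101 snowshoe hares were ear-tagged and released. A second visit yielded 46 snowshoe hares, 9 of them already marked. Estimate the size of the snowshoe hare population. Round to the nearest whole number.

Lincoln-Petersen assumes M/N = R/C, so N = M·C / R.
N = (101 × 46) / 9 = 4646 / 9 ≈ 516.2 → 516

N ≈ 516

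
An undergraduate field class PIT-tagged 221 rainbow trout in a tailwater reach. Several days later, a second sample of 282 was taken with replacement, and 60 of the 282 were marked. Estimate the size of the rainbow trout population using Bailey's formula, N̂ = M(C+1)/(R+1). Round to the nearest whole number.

N ≈ 1025

N̂ = 221·(282+1)/(60+1) = 221·283/61 = 62543/61 ≈ 1025.3 → 1025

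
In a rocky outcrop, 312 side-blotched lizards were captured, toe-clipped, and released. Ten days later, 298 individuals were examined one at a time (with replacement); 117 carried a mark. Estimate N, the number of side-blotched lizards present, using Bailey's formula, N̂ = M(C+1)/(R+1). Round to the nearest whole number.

N ≈ 791

N̂ = 312·(298+1)/(117+1) = 312·299/118 = 93288/118 ≈ 790.6 → 791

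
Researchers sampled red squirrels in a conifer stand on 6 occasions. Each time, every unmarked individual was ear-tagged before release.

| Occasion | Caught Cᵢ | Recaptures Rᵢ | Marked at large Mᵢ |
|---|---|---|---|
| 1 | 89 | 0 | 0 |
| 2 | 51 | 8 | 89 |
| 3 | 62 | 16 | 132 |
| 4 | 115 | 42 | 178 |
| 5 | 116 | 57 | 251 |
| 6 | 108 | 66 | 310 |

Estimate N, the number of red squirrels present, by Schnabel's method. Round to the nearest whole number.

Σ MᵢCᵢ = 0·89 + 89·51 + 132·62 + 178·115 + 251·116 + 310·108 = 0 + 4539 + 8184 + 20470 + 29116 + 33480 = 95789
Σ Rᵢ = 0 + 8 + 16 + 42 + 57 + 66 = 189
N̂ = 95789 / 189 ≈ 506.8 → 507

N ≈ 507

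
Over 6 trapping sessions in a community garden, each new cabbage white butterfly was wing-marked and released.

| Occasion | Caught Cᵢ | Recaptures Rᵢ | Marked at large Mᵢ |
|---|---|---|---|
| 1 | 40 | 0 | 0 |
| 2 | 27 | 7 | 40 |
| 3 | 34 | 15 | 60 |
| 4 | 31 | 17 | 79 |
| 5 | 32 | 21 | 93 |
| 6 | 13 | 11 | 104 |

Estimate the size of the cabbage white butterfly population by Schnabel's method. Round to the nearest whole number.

Σ MᵢCᵢ = 0·40 + 40·27 + 60·34 + 79·31 + 93·32 + 104·13 = 0 + 1080 + 2040 + 2449 + 2976 + 1352 = 9897
Σ Rᵢ = 0 + 7 + 15 + 17 + 21 + 11 = 71
N̂ = 9897 / 71 ≈ 139.4 → 139

N ≈ 139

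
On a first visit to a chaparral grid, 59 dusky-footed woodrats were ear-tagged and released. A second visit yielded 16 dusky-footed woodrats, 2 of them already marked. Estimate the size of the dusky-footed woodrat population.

N = (59 × 16) / 2 = 944 / 2 = 472

N = 472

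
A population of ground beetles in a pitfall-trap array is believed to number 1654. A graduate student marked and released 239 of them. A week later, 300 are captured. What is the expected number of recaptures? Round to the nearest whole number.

The marked fraction of the population is 239/1654, so in a sample of 300 expect C·(M/N) marked.
E[R] = 239 × 300 / 1654 = 71700 / 1654 ≈ 43.3 → 43

expected recaptures ≈ 43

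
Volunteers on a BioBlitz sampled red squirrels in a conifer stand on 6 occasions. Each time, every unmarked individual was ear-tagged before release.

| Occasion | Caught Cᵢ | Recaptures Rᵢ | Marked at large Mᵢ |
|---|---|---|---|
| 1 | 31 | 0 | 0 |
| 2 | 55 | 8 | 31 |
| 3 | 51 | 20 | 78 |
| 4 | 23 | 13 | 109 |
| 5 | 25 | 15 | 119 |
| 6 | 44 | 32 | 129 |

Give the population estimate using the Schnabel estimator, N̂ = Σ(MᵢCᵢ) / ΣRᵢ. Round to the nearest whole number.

N ≈ 191

Σ MᵢCᵢ = 0·31 + 31·55 + 78·51 + 109·23 + 119·25 + 129·44 = 0 + 1705 + 3978 + 2507 + 2975 + 5676 = 16841
Σ Rᵢ = 0 + 8 + 20 + 13 + 15 + 32 = 88
N̂ = 16841 / 88 ≈ 191.4 → 191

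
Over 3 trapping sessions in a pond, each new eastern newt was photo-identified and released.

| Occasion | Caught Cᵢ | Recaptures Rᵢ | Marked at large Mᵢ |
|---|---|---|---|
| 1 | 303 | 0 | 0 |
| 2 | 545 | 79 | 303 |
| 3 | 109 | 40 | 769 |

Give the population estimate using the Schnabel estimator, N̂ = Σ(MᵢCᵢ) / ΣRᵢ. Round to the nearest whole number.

Σ MᵢCᵢ = 0·303 + 303·545 + 769·109 = 0 + 165135 + 83821 = 248956
Σ Rᵢ = 0 + 79 + 40 = 119
N̂ = 248956 / 119 ≈ 2092.1 → 2092

N ≈ 2092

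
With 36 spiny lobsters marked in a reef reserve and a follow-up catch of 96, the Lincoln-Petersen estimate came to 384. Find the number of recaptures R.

R = 9

From N = M·C/R: R = M·C / N = 36·96 / 384 = 3456 / 384 = 9.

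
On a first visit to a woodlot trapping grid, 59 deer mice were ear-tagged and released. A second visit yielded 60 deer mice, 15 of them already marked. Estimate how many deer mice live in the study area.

N = (59 × 60) / 15 = 3540 / 15 = 236

N = 236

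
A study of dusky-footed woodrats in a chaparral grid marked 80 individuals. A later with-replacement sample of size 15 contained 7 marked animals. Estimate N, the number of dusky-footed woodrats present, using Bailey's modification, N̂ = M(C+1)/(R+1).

N̂ = 80·(15+1)/(7+1) = 80·16/8 = 1280/8 = 160

N = 160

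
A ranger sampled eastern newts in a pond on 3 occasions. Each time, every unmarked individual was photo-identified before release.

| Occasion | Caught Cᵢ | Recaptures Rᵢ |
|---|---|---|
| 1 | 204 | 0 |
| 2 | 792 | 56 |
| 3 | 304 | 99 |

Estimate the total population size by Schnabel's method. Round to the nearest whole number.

N ≈ 2886

Marked at large before each occasion: Mᵢ = Σⱼ<ᵢ (Cⱼ − Rⱼ) → M1=0, M2=204, M3=940
Σ MᵢCᵢ = 0·204 + 204·792 + 940·304 = 0 + 161568 + 285760 = 447328
Σ Rᵢ = 0 + 56 + 99 = 155
N̂ = 447328 / 155 ≈ 2886.0 → 2886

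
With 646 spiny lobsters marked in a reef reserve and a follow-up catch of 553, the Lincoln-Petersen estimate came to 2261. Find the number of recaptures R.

R = 158

From N = M·C/R: R = M·C / N = 646·553 / 2261 = 357238 / 2261 = 158.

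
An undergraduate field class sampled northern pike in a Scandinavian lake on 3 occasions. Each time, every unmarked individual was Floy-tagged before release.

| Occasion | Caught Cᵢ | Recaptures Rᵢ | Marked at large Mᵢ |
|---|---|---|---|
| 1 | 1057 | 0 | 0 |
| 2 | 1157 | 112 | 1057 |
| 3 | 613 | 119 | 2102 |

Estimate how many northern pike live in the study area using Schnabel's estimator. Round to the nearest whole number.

N ≈ 10,872

Σ MᵢCᵢ = 0·1057 + 1057·1157 + 2102·613 = 0 + 1222949 + 1288526 = 2511475
Σ Rᵢ = 0 + 112 + 119 = 231
N̂ = 2511475 / 231 ≈ 10872.2 → 10872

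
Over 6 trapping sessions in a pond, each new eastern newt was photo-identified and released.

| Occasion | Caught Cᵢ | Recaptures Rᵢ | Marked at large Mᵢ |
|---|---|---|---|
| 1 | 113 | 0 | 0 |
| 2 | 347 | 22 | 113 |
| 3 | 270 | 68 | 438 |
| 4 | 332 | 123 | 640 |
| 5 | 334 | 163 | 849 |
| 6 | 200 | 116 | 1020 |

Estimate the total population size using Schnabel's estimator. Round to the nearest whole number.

N ≈ 1743

Σ MᵢCᵢ = 0·113 + 113·347 + 438·270 + 640·332 + 849·334 + 1020·200 = 0 + 39211 + 118260 + 212480 + 283566 + 204000 = 857517
Σ Rᵢ = 0 + 22 + 68 + 123 + 163 + 116 = 492
N̂ = 857517 / 492 ≈ 1742.9 → 1743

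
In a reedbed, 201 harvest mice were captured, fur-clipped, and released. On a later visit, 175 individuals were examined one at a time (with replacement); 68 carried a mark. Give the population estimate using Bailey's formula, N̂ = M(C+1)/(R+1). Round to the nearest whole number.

N ≈ 513

N̂ = 201·(175+1)/(68+1) = 201·176/69 = 35376/69 ≈ 512.7 → 513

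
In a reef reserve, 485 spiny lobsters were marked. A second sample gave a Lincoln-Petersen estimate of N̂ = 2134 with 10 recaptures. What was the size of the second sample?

C = 44

From N = M·C/R: C = N·R / M = 2134·10 / 485 = 21340 / 485 = 44.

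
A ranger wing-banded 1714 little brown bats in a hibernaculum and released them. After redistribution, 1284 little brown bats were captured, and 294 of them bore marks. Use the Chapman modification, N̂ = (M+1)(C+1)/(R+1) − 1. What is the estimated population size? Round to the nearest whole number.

N ≈ 7469

N̂ = (1714+1)(1284+1)/(294+1) − 1 = 1715·1285/295 − 1
= 2203775/295 − 1 ≈ 7470.4 − 1 ≈ 7469.4 → 7469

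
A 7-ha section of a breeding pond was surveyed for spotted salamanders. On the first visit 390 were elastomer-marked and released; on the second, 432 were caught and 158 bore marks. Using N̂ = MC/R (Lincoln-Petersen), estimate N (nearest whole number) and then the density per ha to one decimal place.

density ≈ 152.3 spotted salamanders per ha

N̂ = 390·432/158 = 168480/158 ≈ 1066.3 → 1066
Density = N̂ / area = 1066 / 7 ≈ 152.29 → 152.3 per ha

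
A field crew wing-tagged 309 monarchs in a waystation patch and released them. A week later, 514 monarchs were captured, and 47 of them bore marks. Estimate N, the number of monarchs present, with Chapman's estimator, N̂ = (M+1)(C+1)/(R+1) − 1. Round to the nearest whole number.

N ≈ 3325

N̂ = (309+1)(514+1)/(47+1) − 1 = 310·515/48 − 1
= 159650/48 − 1 ≈ 3326.0 − 1 ≈ 3325.0 → 3325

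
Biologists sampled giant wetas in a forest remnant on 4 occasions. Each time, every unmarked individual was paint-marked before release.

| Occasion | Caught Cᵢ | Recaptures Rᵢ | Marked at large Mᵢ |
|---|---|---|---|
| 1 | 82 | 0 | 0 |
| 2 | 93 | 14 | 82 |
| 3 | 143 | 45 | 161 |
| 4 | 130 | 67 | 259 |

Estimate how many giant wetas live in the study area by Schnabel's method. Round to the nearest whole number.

Σ MᵢCᵢ = 0·82 + 82·93 + 161·143 + 259·130 = 0 + 7626 + 23023 + 33670 = 64319
Σ Rᵢ = 0 + 14 + 45 + 67 = 126
N̂ = 64319 / 126 ≈ 510.47 → 510

N ≈ 510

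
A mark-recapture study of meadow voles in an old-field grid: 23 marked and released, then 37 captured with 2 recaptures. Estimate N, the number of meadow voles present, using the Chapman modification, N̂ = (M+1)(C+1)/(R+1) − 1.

N̂ = (23+1)(37+1)/(2+1) − 1 = 24·38/3 − 1
= 912/3 − 1 = 304 − 1 = 303

N = 303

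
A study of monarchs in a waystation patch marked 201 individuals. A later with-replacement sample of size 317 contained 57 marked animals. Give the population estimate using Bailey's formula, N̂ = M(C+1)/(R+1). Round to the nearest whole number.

N ≈ 1102

N̂ = 201·(317+1)/(57+1) = 201·318/58 = 63918/58 ≈ 1102.0 → 1102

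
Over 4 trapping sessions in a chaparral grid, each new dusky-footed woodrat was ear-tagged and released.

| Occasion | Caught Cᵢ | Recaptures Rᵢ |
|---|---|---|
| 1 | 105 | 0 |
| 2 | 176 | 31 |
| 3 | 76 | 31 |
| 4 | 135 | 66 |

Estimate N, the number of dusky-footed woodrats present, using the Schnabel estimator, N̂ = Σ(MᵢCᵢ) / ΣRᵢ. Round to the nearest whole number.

Marked at large before each occasion: Mᵢ = Σⱼ<ᵢ (Cⱼ − Rⱼ) → M1=0, M2=105, M3=250, M4=295
Σ MᵢCᵢ = 0·105 + 105·176 + 250·76 + 295·135 = 0 + 18480 + 19000 + 39825 = 77305
Σ Rᵢ = 0 + 31 + 31 + 66 = 128
N̂ = 77305 / 128 ≈ 603.9 → 604

N ≈ 604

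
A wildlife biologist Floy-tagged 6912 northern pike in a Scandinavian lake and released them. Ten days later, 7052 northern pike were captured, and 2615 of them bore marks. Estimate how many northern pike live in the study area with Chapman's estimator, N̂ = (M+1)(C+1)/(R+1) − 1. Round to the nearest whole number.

N ≈ 18,637

N̂ = (6912+1)(7052+1)/(2615+1) − 1 = 6913·7053/2616 − 1
= 48757389/2616 − 1 ≈ 18638.1 − 1 ≈ 18637.1 → 18637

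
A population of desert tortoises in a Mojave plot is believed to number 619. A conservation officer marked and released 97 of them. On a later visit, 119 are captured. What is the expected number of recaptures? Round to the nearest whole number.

The marked fraction of the population is 97/619, so in a sample of 119 expect C·(M/N) marked.
E[R] = 97 × 119 / 619 = 11543 / 619 ≈ 18.6 → 19

expected recaptures ≈ 19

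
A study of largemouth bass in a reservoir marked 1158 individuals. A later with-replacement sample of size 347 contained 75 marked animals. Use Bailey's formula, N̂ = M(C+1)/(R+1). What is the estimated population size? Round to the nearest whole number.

N ≈ 5302

N̂ = 1158·(347+1)/(75+1) = 1158·348/76 = 402984/76 ≈ 5302.4 → 5302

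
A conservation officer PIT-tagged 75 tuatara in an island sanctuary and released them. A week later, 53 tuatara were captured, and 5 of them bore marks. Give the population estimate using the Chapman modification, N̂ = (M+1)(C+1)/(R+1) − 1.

N̂ = (75+1)(53+1)/(5+1) − 1 = 76·54/6 − 1
= 4104/6 − 1 = 684 − 1 = 683

N = 683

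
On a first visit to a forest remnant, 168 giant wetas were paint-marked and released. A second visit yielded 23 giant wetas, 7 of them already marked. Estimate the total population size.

N = 552

N = (168 × 23) / 7 = 3864 / 7 = 552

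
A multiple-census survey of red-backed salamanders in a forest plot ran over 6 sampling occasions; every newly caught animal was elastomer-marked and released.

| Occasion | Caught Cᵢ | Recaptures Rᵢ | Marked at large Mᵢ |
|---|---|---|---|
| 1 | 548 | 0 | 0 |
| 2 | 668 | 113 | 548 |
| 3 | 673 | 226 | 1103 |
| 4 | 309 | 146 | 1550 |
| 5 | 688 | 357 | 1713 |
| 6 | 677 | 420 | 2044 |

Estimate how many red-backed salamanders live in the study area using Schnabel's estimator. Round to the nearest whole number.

N ≈ 3288

Σ MᵢCᵢ = 0·548 + 548·668 + 1103·673 + 1550·309 + 1713·688 + 2044·677 = 0 + 366064 + 742319 + 478950 + 1178544 + 1383788 = 4149665
Σ Rᵢ = 0 + 113 + 226 + 146 + 357 + 420 = 1262
N̂ = 4149665 / 1262 ≈ 3288.2 → 3288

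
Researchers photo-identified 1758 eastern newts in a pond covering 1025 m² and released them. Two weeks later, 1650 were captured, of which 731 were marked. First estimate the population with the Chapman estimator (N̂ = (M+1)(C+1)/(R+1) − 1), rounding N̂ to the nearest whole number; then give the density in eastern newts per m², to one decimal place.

density ≈ 3.9 eastern newts per m²

N̂ = 1759·1651/732 − 1 = 2904109/732 − 1 ≈ 3966.4 → 3966
Density = N̂ / area = 3966 / 1025 ≈ 3.87 → 3.9 per m²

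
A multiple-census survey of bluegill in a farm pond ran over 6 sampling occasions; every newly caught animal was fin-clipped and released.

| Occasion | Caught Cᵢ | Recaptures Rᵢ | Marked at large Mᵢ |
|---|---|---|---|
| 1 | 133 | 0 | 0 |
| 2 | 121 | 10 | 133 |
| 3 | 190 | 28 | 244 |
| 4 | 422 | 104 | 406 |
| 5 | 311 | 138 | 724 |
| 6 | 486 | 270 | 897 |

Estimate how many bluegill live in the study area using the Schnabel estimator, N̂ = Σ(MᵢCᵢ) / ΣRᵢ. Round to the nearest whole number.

N ≈ 1627

Σ MᵢCᵢ = 0·133 + 133·121 + 244·190 + 406·422 + 724·311 + 897·486 = 0 + 16093 + 46360 + 171332 + 225164 + 435942 = 894891
Σ Rᵢ = 0 + 10 + 28 + 104 + 138 + 270 = 550
N̂ = 894891 / 550 ≈ 1627.1 → 1627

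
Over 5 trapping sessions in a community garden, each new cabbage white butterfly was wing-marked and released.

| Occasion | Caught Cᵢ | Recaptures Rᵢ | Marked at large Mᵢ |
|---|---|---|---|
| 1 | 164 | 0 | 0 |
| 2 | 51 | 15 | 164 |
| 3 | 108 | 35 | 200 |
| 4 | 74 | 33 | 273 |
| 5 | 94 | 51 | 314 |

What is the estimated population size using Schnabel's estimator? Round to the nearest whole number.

N ≈ 595

Σ MᵢCᵢ = 0·164 + 164·51 + 200·108 + 273·74 + 314·94 = 0 + 8364 + 21600 + 20202 + 29516 = 79682
Σ Rᵢ = 0 + 15 + 35 + 33 + 51 = 134
N̂ = 79682 / 134 ≈ 594.6 → 595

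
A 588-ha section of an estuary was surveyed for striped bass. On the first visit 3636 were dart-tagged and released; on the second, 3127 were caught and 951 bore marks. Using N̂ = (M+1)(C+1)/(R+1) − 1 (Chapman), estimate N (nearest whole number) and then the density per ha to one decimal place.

density ≈ 20.3 striped bass per ha

N̂ = 3637·3128/952 − 1 = 11376536/952 − 1 ≈ 11949.1 → 11949
Density = N̂ / area = 11949 / 588 ≈ 20.32 → 20.3 per ha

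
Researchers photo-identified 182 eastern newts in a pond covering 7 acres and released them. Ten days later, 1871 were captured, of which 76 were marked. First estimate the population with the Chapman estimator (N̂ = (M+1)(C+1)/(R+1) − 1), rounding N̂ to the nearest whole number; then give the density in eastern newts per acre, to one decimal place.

N̂ = 183·1872/77 − 1 = 342576/77 − 1 ≈ 4448.0 → 4448
Density = N̂ / area = 4448 / 7 ≈ 635.43 → 635.4 per acre

density ≈ 635.4 eastern newts per acre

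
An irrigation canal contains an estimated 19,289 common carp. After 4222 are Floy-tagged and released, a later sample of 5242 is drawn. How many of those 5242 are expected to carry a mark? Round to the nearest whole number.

expected recaptures ≈ 1147

The marked fraction of the population is 4222/19289, so in a sample of 5242 expect C·(M/N) marked.
E[R] = 4222 × 5242 / 19289 = 22131724 / 19289 ≈ 1147.4 → 1147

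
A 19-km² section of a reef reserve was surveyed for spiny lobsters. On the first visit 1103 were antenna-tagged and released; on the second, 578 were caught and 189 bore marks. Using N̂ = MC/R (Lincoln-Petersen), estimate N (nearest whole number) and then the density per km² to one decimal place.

N̂ = 1103·578/189 = 637534/189 ≈ 3373.2 → 3373
Density = N̂ / area = 3373 / 19 ≈ 177.53 → 177.5 per km²

density ≈ 177.5 spiny lobsters per km²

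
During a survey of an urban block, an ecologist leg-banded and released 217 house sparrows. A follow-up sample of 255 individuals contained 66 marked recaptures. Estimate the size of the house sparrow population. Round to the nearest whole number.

N ≈ 838

Lincoln-Petersen assumes M/N = R/C, so N = M·C / R.
N = (217 × 255) / 66 = 55335 / 66 ≈ 838.4 → 838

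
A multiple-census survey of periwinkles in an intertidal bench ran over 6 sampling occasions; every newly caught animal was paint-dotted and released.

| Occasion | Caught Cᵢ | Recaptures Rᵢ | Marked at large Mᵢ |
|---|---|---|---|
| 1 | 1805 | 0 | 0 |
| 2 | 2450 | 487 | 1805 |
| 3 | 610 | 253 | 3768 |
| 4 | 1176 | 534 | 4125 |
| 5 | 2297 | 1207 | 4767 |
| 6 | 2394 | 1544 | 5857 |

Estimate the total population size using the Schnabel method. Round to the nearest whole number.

Σ MᵢCᵢ = 0·1805 + 1805·2450 + 3768·610 + 4125·1176 + 4767·2297 + 5857·2394 = 0 + 4422250 + 2298480 + 4851000 + 10949799 + 14021658 = 36543187
Σ Rᵢ = 0 + 487 + 253 + 534 + 1207 + 1544 = 4025
N̂ = 36543187 / 4025 ≈ 9079.1 → 9079

N ≈ 9079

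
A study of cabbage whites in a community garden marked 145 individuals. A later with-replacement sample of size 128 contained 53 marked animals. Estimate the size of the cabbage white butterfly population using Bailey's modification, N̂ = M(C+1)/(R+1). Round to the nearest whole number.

N̂ = 145·(128+1)/(53+1) = 145·129/54 = 18705/54 ≈ 346.4 → 346

N ≈ 346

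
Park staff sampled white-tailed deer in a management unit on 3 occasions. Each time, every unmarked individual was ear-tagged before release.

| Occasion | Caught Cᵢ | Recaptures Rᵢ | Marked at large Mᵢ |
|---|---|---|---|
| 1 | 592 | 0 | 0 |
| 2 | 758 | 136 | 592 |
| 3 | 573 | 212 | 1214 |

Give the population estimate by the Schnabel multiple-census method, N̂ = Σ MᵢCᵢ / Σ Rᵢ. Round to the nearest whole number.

N ≈ 3288

Σ MᵢCᵢ = 0·592 + 592·758 + 1214·573 = 0 + 448736 + 695622 = 1144358
Σ Rᵢ = 0 + 136 + 212 = 348
N̂ = 1144358 / 348 ≈ 3288.4 → 3288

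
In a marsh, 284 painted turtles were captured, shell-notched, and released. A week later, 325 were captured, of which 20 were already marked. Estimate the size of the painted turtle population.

N = (284 × 325) / 20 = 92300 / 20 = 4615

N = 4615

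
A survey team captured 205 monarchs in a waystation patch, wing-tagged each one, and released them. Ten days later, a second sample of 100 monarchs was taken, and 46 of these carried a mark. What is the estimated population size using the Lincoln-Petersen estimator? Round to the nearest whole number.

Lincoln-Petersen assumes M/N = R/C, so N = M·C / R.
N = (205 × 100) / 46 = 20500 / 46 ≈ 445.7 → 446

N ≈ 446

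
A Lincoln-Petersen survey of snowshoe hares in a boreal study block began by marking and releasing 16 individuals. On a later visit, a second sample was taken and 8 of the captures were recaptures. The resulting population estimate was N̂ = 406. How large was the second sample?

From N = M·C/R: C = N·R / M = 406·8 / 16 = 3248 / 16 = 203.

C = 203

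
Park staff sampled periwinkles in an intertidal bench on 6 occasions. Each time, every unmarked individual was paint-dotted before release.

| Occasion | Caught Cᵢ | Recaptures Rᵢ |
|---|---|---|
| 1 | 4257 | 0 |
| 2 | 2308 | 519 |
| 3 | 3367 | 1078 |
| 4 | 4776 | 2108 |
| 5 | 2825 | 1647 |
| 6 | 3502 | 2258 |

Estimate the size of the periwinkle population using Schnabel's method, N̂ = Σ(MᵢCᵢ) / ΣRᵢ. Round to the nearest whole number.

Marked at large before each occasion: Mᵢ = Σⱼ<ᵢ (Cⱼ − Rⱼ) → M1=0, M2=4257, M3=6046, M4=8335, M5=11003, M6=12181
Σ MᵢCᵢ = 0·4257 + 4257·2308 + 6046·3367 + 8335·4776 + 11003·2825 + 12181·3502 = 0 + 9825156 + 20356882 + 39807960 + 31083475 + 42657862 = 143731335
Σ Rᵢ = 0 + 519 + 1078 + 2108 + 1647 + 2258 = 7610
N̂ = 143731335 / 7610 ≈ 18887.2 → 18887

N ≈ 18,887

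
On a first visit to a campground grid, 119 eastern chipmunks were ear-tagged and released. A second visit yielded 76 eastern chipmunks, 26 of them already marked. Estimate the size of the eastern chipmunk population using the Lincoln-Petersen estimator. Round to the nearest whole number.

N = (119 × 76) / 26 = 9044 / 26 ≈ 347.8 → 348

N ≈ 348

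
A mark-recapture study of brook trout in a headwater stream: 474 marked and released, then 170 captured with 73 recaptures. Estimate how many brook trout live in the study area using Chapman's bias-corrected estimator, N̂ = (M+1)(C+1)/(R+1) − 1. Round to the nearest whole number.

N ≈ 1097

N̂ = (474+1)(170+1)/(73+1) − 1 = 475·171/74 − 1
= 81225/74 − 1 ≈ 1097.6 − 1 ≈ 1096.6 → 1097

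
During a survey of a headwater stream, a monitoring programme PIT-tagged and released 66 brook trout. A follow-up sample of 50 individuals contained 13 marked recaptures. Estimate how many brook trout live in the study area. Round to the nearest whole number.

N = (66 × 50) / 13 = 3300 / 13 ≈ 253.8 → 254

N ≈ 254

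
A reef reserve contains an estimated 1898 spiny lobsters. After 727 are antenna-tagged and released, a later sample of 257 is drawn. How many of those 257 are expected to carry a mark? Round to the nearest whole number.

The marked fraction of the population is 727/1898, so in a sample of 257 expect C·(M/N) marked.
E[R] = 727 × 257 / 1898 = 186839 / 1898 ≈ 98.4 → 98

expected recaptures ≈ 98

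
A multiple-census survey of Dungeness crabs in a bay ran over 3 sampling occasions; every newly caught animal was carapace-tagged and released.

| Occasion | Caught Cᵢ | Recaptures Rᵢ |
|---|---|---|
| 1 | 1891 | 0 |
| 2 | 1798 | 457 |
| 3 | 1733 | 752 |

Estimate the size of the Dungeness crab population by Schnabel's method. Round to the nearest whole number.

N ≈ 7445

Marked at large before each occasion: Mᵢ = Σⱼ<ᵢ (Cⱼ − Rⱼ) → M1=0, M2=1891, M3=3232
Σ MᵢCᵢ = 0·1891 + 1891·1798 + 3232·1733 = 0 + 3400018 + 5601056 = 9001074
Σ Rᵢ = 0 + 457 + 752 = 1209
N̂ = 9001074 / 1209 ≈ 7445.1 → 7445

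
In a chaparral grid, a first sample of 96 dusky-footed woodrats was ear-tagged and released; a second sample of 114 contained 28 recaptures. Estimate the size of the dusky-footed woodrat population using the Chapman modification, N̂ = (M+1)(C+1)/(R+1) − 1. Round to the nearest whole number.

N ≈ 384

N̂ = (96+1)(114+1)/(28+1) − 1 = 97·115/29 − 1
= 11155/29 − 1 ≈ 384.7 − 1 ≈ 383.7 → 384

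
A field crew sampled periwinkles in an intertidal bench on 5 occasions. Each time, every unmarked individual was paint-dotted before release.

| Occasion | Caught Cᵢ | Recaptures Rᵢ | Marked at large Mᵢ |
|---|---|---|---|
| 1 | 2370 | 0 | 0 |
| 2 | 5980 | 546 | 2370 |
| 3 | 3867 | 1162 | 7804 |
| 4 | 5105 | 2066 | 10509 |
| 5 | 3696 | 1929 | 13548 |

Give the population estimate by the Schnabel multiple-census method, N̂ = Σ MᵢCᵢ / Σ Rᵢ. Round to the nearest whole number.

Σ MᵢCᵢ = 0·2370 + 2370·5980 + 7804·3867 + 10509·5105 + 13548·3696 = 0 + 14172600 + 30178068 + 53648445 + 50073408 = 148072521
Σ Rᵢ = 0 + 546 + 1162 + 2066 + 1929 = 5703
N̂ = 148072521 / 5703 ≈ 25964.0 → 25964

N ≈ 25,964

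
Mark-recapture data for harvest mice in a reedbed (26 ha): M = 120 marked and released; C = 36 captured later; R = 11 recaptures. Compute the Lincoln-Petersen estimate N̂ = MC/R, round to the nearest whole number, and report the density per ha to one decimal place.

density ≈ 15.1 harvest mice per ha

N̂ = 120·36/11 = 4320/11 ≈ 392.7 → 393
Density = N̂ / area = 393 / 26 ≈ 15.12 → 15.1 per ha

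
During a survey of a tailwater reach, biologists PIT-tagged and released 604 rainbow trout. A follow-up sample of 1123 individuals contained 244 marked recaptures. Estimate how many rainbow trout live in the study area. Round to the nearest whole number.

N ≈ 2780

Lincoln-Petersen assumes M/N = R/C, so N = M·C / R.
N = (604 × 1123) / 244 = 678292 / 244 ≈ 2779.9 → 2780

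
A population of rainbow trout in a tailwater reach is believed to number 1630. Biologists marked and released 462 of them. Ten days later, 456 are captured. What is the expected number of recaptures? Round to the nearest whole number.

The marked fraction of the population is 462/1630, so in a sample of 456 expect C·(M/N) marked.
E[R] = 462 × 456 / 1630 = 210672 / 1630 ≈ 129.2 → 129

expected recaptures ≈ 129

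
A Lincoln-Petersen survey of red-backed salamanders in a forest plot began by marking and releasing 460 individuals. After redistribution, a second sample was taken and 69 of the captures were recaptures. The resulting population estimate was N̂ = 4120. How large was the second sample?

C = 618

From N = M·C/R: C = N·R / M = 4120·69 / 460 = 284280 / 460 = 618.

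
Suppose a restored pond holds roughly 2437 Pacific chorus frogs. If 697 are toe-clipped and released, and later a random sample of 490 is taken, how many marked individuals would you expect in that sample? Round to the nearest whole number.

The marked fraction of the population is 697/2437, so in a sample of 490 expect C·(M/N) marked.
E[R] = 697 × 490 / 2437 = 341530 / 2437 ≈ 140.1 → 140

expected recaptures ≈ 140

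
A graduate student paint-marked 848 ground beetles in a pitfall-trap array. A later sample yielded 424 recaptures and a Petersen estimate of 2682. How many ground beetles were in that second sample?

From N = M·C/R: C = N·R / M = 2682·424 / 848 = 1137168 / 848 = 1341.

C = 1341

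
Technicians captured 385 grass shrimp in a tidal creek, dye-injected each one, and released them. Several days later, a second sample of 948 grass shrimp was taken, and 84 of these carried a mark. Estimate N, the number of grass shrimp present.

N = 4345

N = (385 × 948) / 84 = 364980 / 84 = 4345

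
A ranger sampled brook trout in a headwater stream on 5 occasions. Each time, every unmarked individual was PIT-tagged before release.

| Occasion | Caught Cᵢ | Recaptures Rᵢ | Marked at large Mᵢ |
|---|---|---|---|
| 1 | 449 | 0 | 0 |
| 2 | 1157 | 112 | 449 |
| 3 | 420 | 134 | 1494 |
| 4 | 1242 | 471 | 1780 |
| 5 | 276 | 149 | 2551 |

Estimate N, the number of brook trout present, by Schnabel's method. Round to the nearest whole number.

N ≈ 4690

Σ MᵢCᵢ = 0·449 + 449·1157 + 1494·420 + 1780·1242 + 2551·276 = 0 + 519493 + 627480 + 2210760 + 704076 = 4061809
Σ Rᵢ = 0 + 112 + 134 + 471 + 149 = 866
N̂ = 4061809 / 866 ≈ 4690.3 → 4690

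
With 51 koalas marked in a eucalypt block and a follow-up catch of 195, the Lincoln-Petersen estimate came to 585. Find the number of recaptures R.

R = 17

From N = M·C/R: R = M·C / N = 51·195 / 585 = 9945 / 585 = 17.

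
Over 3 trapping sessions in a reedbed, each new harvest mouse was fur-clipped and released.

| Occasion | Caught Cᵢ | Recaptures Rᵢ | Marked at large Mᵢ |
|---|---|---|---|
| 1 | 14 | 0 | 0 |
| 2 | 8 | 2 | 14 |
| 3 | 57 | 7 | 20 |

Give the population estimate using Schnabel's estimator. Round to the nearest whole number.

N ≈ 139

Σ MᵢCᵢ = 0·14 + 14·8 + 20·57 = 0 + 112 + 1140 = 1252
Σ Rᵢ = 0 + 2 + 7 = 9
N̂ = 1252 / 9 ≈ 139.1 → 139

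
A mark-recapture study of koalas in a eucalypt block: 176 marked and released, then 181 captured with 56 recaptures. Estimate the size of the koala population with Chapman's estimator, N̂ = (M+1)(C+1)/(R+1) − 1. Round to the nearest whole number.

N ≈ 564

N̂ = (176+1)(181+1)/(56+1) − 1 = 177·182/57 − 1
= 32214/57 − 1 ≈ 565.2 − 1 ≈ 564.2 → 564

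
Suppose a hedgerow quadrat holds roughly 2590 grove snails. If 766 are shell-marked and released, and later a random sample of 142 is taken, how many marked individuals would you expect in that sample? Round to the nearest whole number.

expected recaptures ≈ 42

Expected recaptures E[R] = M·C / N.
E[R] = 766 × 142 / 2590 = 108772 / 2590 ≈ 42.0 → 42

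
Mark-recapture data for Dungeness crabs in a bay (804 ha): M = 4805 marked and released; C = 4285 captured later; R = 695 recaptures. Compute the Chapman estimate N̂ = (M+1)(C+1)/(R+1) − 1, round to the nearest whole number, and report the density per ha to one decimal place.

N̂ = 4806·4286/696 − 1 = 20598516/696 − 1 ≈ 29594.6 → 29595
Density = N̂ / area = 29595 / 804 ≈ 36.81 → 36.8 per ha

density ≈ 36.8 Dungeness crabs per ha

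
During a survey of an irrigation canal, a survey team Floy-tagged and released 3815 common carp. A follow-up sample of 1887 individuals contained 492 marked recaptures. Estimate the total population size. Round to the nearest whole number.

N = (3815 × 1887) / 492 = 7198905 / 492 ≈ 14631.9 → 14632

N ≈ 14,632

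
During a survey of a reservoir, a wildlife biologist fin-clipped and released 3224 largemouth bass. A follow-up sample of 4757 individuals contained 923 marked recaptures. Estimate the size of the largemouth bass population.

N = (3224 × 4757) / 923 = 15336568 / 923 = 16616

N = 16,616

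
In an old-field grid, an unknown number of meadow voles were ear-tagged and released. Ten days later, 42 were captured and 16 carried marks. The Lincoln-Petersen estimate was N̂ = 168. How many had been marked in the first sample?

M = 64

From N = M·C/R: M = N·R / C = 168·16 / 42 = 2688 / 42 = 64.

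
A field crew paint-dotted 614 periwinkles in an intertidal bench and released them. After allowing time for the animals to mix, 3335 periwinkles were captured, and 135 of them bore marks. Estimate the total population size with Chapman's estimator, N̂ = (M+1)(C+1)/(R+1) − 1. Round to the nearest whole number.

N̂ = (614+1)(3335+1)/(135+1) − 1 = 615·3336/136 − 1
= 2051640/136 − 1 ≈ 15085.6 − 1 ≈ 15084.6 → 15085

N ≈ 15,085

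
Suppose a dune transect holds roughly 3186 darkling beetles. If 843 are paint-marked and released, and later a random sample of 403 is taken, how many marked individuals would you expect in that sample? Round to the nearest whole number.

expected recaptures ≈ 107

The marked fraction of the population is 843/3186, so in a sample of 403 expect C·(M/N) marked.
E[R] = 843 × 403 / 3186 = 339729 / 3186 ≈ 106.6 → 107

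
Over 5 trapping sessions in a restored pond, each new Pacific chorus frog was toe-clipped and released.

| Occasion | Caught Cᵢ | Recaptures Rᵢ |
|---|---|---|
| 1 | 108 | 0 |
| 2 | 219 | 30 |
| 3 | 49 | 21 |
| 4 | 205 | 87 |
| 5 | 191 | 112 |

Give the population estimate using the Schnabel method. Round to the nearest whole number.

N ≈ 758

Marked at large before each occasion: Mᵢ = Σⱼ<ᵢ (Cⱼ − Rⱼ) → M1=0, M2=108, M3=297, M4=325, M5=443
Σ MᵢCᵢ = 0·108 + 108·219 + 297·49 + 325·205 + 443·191 = 0 + 23652 + 14553 + 66625 + 84613 = 189443
Σ Rᵢ = 0 + 30 + 21 + 87 + 112 = 250
N̂ = 189443 / 250 ≈ 757.8 → 758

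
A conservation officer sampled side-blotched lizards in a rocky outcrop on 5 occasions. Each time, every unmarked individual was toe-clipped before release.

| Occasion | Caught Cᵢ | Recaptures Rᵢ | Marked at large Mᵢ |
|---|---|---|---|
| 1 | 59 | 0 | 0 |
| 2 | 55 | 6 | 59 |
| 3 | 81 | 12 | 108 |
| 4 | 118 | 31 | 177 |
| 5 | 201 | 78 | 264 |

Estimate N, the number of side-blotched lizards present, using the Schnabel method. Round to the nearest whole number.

N ≈ 677

Σ MᵢCᵢ = 0·59 + 59·55 + 108·81 + 177·118 + 264·201 = 0 + 3245 + 8748 + 20886 + 53064 = 85943
Σ Rᵢ = 0 + 6 + 12 + 31 + 78 = 127
N̂ = 85943 / 127 ≈ 676.7 → 677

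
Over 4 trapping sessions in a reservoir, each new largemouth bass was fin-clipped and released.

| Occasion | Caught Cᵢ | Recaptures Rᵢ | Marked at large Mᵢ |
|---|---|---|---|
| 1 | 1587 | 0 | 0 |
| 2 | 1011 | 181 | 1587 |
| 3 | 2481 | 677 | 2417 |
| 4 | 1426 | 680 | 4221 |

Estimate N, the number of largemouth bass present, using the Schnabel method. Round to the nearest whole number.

Σ MᵢCᵢ = 0·1587 + 1587·1011 + 2417·2481 + 4221·1426 = 0 + 1604457 + 5996577 + 6019146 = 13620180
Σ Rᵢ = 0 + 181 + 677 + 680 = 1538
N̂ = 13620180 / 1538 ≈ 8855.8 → 8856

N ≈ 8856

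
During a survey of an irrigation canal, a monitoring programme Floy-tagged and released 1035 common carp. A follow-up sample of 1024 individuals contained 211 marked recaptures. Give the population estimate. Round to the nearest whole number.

If marked individuals mix randomly, R/C ≈ M/N, giving N ≈ M·C/R.
N = (1035 × 1024) / 211 = 1059840 / 211 ≈ 5022.9 → 5023

N ≈ 5023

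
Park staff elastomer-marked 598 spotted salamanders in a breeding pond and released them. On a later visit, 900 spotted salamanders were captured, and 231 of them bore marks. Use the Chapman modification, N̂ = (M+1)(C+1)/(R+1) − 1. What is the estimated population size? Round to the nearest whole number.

N̂ = (598+1)(900+1)/(231+1) − 1 = 599·901/232 − 1
= 539699/232 − 1 ≈ 2326.3 − 1 ≈ 2325.3 → 2325

N ≈ 2325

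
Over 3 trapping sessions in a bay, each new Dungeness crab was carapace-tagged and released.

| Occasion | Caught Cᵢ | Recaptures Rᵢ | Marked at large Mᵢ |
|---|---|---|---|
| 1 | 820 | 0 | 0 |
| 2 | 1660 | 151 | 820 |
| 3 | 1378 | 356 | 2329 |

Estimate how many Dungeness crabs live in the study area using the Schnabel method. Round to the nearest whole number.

Σ MᵢCᵢ = 0·820 + 820·1660 + 2329·1378 = 0 + 1361200 + 3209362 = 4570562
Σ Rᵢ = 0 + 151 + 356 = 507
N̂ = 4570562 / 507 ≈ 9014.9 → 9015

N ≈ 9015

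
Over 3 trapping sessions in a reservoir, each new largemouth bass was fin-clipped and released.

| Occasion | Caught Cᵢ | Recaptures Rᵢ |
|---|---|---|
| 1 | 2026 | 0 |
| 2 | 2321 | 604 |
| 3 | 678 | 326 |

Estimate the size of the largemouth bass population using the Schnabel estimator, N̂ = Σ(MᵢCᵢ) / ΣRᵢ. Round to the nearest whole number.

N ≈ 7785

Marked at large before each occasion: Mᵢ = Σⱼ<ᵢ (Cⱼ − Rⱼ) → M1=0, M2=2026, M3=3743
Σ MᵢCᵢ = 0·2026 + 2026·2321 + 3743·678 = 0 + 4702346 + 2537754 = 7240100
Σ Rᵢ = 0 + 604 + 326 = 930
N̂ = 7240100 / 930 ≈ 7785.1 → 7785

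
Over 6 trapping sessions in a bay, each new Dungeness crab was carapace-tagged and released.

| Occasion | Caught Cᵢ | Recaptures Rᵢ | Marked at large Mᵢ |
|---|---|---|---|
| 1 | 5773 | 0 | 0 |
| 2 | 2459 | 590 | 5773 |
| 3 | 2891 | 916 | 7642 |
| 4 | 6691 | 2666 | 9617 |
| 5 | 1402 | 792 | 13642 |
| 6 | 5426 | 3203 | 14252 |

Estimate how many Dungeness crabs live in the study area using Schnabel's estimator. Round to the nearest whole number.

Σ MᵢCᵢ = 0·5773 + 5773·2459 + 7642·2891 + 9617·6691 + 13642·1402 + 14252·5426 = 0 + 14195807 + 22093022 + 64347347 + 19126084 + 77331352 = 197093612
Σ Rᵢ = 0 + 590 + 916 + 2666 + 792 + 3203 = 8167
N̂ = 197093612 / 8167 ≈ 24132.9 → 24133

N ≈ 24,133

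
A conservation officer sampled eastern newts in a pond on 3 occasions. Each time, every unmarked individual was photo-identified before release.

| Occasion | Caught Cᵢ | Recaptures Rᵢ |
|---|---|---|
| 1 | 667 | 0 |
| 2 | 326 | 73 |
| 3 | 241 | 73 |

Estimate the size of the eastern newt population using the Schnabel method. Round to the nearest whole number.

N ≈ 3008

Marked at large before each occasion: Mᵢ = Σⱼ<ᵢ (Cⱼ − Rⱼ) → M1=0, M2=667, M3=920
Σ MᵢCᵢ = 0·667 + 667·326 + 920·241 = 0 + 217442 + 221720 = 439162
Σ Rᵢ = 0 + 73 + 73 = 146
N̂ = 439162 / 146 ≈ 3008.0 → 3008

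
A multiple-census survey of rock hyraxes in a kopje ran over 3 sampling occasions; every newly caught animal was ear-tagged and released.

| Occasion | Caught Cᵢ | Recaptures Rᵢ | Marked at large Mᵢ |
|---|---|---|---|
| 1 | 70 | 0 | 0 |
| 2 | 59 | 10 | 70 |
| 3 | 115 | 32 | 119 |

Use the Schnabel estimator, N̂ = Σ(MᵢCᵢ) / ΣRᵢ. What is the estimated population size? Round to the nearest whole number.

N ≈ 424

Σ MᵢCᵢ = 0·70 + 70·59 + 119·115 = 0 + 4130 + 13685 = 17815
Σ Rᵢ = 0 + 10 + 32 = 42
N̂ = 17815 / 42 ≈ 424.2 → 424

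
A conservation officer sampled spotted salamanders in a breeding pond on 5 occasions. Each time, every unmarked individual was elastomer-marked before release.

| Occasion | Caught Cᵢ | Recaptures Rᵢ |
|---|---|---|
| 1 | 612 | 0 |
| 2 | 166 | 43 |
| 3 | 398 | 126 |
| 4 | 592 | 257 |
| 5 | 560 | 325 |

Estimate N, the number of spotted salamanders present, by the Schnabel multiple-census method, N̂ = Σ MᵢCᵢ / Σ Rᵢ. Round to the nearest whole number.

Marked at large before each occasion: Mᵢ = Σⱼ<ᵢ (Cⱼ − Rⱼ) → M1=0, M2=612, M3=735, M4=1007, M5=1342
Σ MᵢCᵢ = 0·612 + 612·166 + 735·398 + 1007·592 + 1342·560 = 0 + 101592 + 292530 + 596144 + 751520 = 1741786
Σ Rᵢ = 0 + 43 + 126 + 257 + 325 = 751
N̂ = 1741786 / 751 ≈ 2319.3 → 2319

N ≈ 2319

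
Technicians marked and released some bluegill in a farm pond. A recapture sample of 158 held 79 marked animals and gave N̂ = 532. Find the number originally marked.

From N = M·C/R: M = N·R / C = 532·79 / 158 = 42028 / 158 = 266.

M = 266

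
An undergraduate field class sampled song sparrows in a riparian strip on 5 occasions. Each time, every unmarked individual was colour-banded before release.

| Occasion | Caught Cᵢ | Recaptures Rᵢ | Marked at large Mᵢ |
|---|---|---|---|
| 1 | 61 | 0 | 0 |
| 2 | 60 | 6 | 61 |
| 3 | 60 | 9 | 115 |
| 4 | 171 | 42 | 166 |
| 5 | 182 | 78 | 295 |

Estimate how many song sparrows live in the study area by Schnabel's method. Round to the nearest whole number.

N ≈ 686

Σ MᵢCᵢ = 0·61 + 61·60 + 115·60 + 166·171 + 295·182 = 0 + 3660 + 6900 + 28386 + 53690 = 92636
Σ Rᵢ = 0 + 6 + 9 + 42 + 78 = 135
N̂ = 92636 / 135 ≈ 686.2 → 686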